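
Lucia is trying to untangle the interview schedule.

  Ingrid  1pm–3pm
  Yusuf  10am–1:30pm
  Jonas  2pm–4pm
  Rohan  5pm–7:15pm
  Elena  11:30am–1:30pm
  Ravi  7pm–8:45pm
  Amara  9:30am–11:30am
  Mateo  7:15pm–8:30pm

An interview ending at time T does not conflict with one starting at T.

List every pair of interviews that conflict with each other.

Amara & Yusuf, Elena & Ingrid, Elena & Yusuf, Ingrid & Jonas, Ingrid & Yusuf, Mateo & Ravi, Ravi & Rohan

Sorted by start: Amara, Yusuf, Elena, Ingrid, Jonas, Rohan, Ravi, Mateo.
Yusuf starts before Amara ends → Amara and Yusuf overlap.
Elena starts exactly when Amara ends (back-to-back, no overlap), so Amara has no further overlaps.
Elena starts before Yusuf ends → Yusuf and Elena overlap.
Ingrid starts before Yusuf ends → Yusuf and Ingrid overlap.
Jonas starts after Yusuf ends, so Yusuf has no further overlaps.
Ingrid starts before Elena ends → Elena and Ingrid overlap.
Jonas starts after Elena ends, so Elena has no further overlaps.
Jonas starts before Ingrid ends → Ingrid and Jonas overlap.
Rohan starts after Ingrid ends, so Ingrid has no further overlaps.
Rohan starts after Jonas ends, so Jonas has no further overlaps.
Ravi starts before Rohan ends → Rohan and Ravi overlap.
Mateo starts exactly when Rohan ends (back-to-back, no overlap).
Mateo starts before Ravi ends → Ravi and Mateo overlap.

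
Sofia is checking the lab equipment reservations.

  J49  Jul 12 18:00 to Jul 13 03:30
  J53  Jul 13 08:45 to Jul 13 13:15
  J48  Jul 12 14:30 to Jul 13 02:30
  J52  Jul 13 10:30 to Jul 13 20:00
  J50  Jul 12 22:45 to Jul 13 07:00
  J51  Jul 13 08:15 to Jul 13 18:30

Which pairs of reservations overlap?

J48 & J49, J48 & J50, J49 & J50, J51 & J52, J51 & J53, J52 & J53

Sorted by start: J48, J49, J50, J51, J53, J52.
J49 starts before J48 ends → J48 and J49 overlap.
J50 starts before J48 ends → J48 and J50 overlap.
J51 starts after J48 ends; J48 is clear from here.
J50 starts before J49 ends → J49 and J50 overlap.
J51 starts after J49 ends; J49 is clear from here.
J51 starts after J50 ends; J50 is clear from here.
J53 starts before J51 ends → J51 and J53 overlap.
J52 starts before J51 ends → J51 and J52 overlap.
J52 starts before J53 ends → J53 and J52 overlap.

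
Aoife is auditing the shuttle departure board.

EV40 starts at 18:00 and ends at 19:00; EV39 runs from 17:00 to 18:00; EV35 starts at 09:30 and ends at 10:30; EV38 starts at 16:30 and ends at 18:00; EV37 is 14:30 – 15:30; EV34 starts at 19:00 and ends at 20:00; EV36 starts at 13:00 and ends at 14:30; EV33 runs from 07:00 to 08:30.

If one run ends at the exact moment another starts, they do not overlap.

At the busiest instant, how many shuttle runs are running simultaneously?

2

Walk through starts and ends in time order (an end at T is processed before a start at T):
07:00 start EV33 → 1
08:30 end EV33 → 0
09:30 start EV35 → 1
10:30 end EV35 → 0
13:00 start EV36 → 1
14:30 end EV36 → 0
14:30 start EV37 → 1
15:30 end EV37 → 0
16:30 start EV38 → 1
17:00 start EV39 → 2
18:00 end EV38 → 1
18:00 end EV39 → 0
18:00 start EV40 → 1
19:00 end EV40 → 0
19:00 start EV34 → 1
20:00 end EV34 → 0
Peak is 2, at 17:00 (EV38, EV39).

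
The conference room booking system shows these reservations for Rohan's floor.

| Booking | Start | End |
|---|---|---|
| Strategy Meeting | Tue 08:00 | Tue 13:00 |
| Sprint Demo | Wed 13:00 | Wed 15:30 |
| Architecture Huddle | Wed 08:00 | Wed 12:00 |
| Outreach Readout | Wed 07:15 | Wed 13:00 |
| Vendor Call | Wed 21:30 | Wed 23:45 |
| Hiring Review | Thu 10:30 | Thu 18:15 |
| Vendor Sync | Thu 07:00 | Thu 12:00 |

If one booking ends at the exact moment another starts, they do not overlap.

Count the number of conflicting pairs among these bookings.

2

Check each pair: they overlap iff neither finishes before the other starts.
Sorted by start: Strategy Meeting, Outreach Readout, Architecture Huddle, Sprint Demo, Vendor Call, Vendor Sync, Hiring Review.
Outreach Readout starts after Strategy Meeting ends — done with Strategy Meeting.
Architecture Huddle starts before Outreach Readout ends → Outreach Readout and Architecture Huddle overlap.
Sprint Demo starts exactly when Outreach Readout ends (back-to-back, no overlap) — done with Outreach Readout.
Sprint Demo starts after Architecture Huddle ends — done with Architecture Huddle.
Vendor Call starts after Sprint Demo ends — done with Sprint Demo.
Vendor Sync starts after Vendor Call ends — done with Vendor Call.
Hiring Review starts before Vendor Sync ends → Vendor Sync and Hiring Review overlap.
Overlapping pairs: Architecture Huddle & Outreach Readout, Hiring Review & Vendor Sync — 2 in total.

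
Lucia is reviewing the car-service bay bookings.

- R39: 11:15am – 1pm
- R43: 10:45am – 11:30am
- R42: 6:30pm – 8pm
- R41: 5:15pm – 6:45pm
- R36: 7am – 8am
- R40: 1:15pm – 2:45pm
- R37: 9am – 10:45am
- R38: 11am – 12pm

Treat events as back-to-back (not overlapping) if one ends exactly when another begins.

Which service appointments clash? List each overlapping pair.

Sorted by start: R36, R37, R43, R38, R39, R40, R41, R42.
R37 starts after R36 ends — done with R36.
R43 starts exactly when R37 ends (back-to-back, no overlap) — done with R37.
R38 starts before R43 ends → R43 and R38 overlap.
R39 starts before R43 ends → R43 and R39 overlap.
R40 starts after R43 ends — done with R43.
R39 starts before R38 ends → R38 and R39 overlap.
R40 starts after R38 ends — done with R38.
R40 starts after R39 ends — done with R39.
R41 starts after R40 ends — done with R40.
R42 starts before R41 ends → R41 and R42 overlap.

R38 & R39, R38 & R43, R39 & R43, R41 & R42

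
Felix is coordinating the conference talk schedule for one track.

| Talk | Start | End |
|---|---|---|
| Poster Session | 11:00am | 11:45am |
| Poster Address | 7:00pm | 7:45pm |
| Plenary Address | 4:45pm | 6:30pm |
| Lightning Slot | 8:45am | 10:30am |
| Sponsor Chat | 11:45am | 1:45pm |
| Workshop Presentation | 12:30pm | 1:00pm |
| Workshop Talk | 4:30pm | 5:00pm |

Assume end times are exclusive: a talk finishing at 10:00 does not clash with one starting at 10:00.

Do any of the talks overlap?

Yes

Check each pair: they overlap iff neither finishes before the other starts.
Sorted by start: Lightning Slot, Poster Session, Sponsor Chat, Workshop Presentation, Workshop Talk, Plenary Address, Poster Address.
Poster Session starts after Lightning Slot ends, so nothing later overlaps Lightning Slot either.
Sponsor Chat starts exactly when Poster Session ends (back-to-back, no overlap), so nothing later overlaps Poster Session either.
Workshop Presentation starts before Sponsor Chat ends → Sponsor Chat and Workshop Presentation overlap.
That's a conflict, so the schedule is not conflict-free.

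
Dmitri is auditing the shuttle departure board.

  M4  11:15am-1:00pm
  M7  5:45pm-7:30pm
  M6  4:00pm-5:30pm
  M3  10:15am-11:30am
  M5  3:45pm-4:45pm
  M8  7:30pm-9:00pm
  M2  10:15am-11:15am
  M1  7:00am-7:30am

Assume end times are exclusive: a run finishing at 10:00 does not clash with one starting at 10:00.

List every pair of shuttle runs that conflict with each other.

Sorted by start: M1, M2, M3, M4, M5, M6, M7, M8.
M2 starts after M1 ends, so M1 has no further overlaps.
M3 starts before M2 ends → M2 and M3 overlap.
M4 starts exactly when M2 ends (back-to-back, no overlap), so M2 has no further overlaps.
M4 starts before M3 ends → M3 and M4 overlap.
M5 starts after M3 ends, so M3 has no further overlaps.
M5 starts after M4 ends, so M4 has no further overlaps.
M6 starts before M5 ends → M5 and M6 overlap.
M7 starts after M5 ends, so M5 has no further overlaps.
M7 starts after M6 ends, so M6 has no further overlaps.
M8 starts exactly when M7 ends (back-to-back, no overlap).

M2 & M3, M3 & M4, M5 & M6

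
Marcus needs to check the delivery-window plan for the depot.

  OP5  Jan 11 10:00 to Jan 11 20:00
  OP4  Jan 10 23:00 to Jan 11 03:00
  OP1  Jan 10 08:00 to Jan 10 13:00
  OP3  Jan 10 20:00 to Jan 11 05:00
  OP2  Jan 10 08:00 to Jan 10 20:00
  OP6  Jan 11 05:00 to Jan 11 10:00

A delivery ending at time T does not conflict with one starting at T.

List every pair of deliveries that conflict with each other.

OP1 & OP2, OP3 & OP4

Sorted by start: OP1, OP2, OP3, OP4, OP6, OP5.
OP2 starts before OP1 ends → OP1 and OP2 overlap.
OP3 starts after OP1 ends; OP1 is clear from here.
OP3 starts exactly when OP2 ends (back-to-back, no overlap); OP2 is clear from here.
OP4 starts before OP3 ends → OP3 and OP4 overlap.
OP6 starts exactly when OP3 ends (back-to-back, no overlap); OP3 is clear from here.
OP6 starts after OP4 ends; OP4 is clear from here.
OP5 starts exactly when OP6 ends (back-to-back, no overlap).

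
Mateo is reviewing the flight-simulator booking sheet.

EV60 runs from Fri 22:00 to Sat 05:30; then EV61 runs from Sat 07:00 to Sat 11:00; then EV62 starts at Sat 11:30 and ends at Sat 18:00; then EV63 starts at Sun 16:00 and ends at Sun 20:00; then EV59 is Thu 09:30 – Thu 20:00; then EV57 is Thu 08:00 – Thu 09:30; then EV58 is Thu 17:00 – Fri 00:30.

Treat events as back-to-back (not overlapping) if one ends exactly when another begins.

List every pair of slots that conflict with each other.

EV58 & EV59

Sorted by start: EV57, EV59, EV58, EV60, EV61, EV62, EV63.
EV59 starts exactly when EV57 ends (back-to-back, no overlap); EV57 is clear from here.
EV58 starts before EV59 ends → EV59 and EV58 overlap.
EV60 starts after EV59 ends; EV59 is clear from here.
EV60 starts after EV58 ends; EV58 is clear from here.
EV61 starts after EV60 ends; EV60 is clear from here.
EV62 starts after EV61 ends; EV61 is clear from here.
EV63 starts after EV62 ends.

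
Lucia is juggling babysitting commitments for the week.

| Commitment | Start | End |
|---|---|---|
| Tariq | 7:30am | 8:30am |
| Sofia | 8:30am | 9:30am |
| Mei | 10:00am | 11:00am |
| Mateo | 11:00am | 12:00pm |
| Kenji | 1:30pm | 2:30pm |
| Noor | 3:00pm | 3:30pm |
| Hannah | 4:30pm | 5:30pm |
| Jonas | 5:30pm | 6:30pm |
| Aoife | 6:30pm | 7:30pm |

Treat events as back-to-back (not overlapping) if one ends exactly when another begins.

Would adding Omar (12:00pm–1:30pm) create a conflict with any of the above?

Tariq: ends 8:30am at or before Omar starts 12:00pm → clear.
Sofia: ends 9:30am at or before Omar starts 12:00pm → clear.
Mei: ends 11:00am at or before Omar starts 12:00pm → clear.
Mateo: ends 12:00pm at or before Omar starts 12:00pm → clear.
Kenji: starts 1:30pm at or after Omar ends 1:30pm → clear.
Noor: starts 3:00pm at or after Omar ends 1:30pm → clear.
Hannah: starts 4:30pm at or after Omar ends 1:30pm → clear.
Jonas: starts 5:30pm at or after Omar ends 1:30pm → clear.
Aoife: starts 6:30pm at or after Omar ends 1:30pm → clear.

No — it doesn't clash with anything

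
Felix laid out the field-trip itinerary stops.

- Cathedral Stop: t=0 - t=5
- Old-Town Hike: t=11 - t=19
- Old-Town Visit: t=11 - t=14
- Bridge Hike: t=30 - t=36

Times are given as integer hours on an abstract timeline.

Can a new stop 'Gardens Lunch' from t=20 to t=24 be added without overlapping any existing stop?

Cathedral Stop: ends t=5 at or before Gardens Lunch starts t=20 → clear.
Old-Town Hike: ends t=19 at or before Gardens Lunch starts t=20 → clear.
Old-Town Visit: ends t=14 at or before Gardens Lunch starts t=20 → clear.
Bridge Hike: starts t=30 at or after Gardens Lunch ends t=24 → clear.

Yes — the slot is free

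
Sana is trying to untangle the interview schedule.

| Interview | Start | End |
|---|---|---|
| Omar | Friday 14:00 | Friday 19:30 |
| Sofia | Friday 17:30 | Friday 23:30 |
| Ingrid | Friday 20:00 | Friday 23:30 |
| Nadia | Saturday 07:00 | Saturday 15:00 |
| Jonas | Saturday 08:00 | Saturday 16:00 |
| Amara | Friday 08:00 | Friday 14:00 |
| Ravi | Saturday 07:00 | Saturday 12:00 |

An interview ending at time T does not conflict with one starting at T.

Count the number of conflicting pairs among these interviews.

5

Sorted by start: Amara, Omar, Sofia, Ingrid, Ravi, Nadia, Jonas.
Omar starts exactly when Amara ends (back-to-back, no overlap), so Amara has no further overlaps.
Sofia starts before Omar ends → Omar and Sofia overlap.
Ingrid starts after Omar ends, so Omar has no further overlaps.
Ingrid starts before Sofia ends → Sofia and Ingrid overlap.
Ravi starts after Sofia ends, so Sofia has no further overlaps.
Ravi starts after Ingrid ends, so Ingrid has no further overlaps.
Nadia starts before Ravi ends → Ravi and Nadia overlap.
Jonas starts before Ravi ends → Ravi and Jonas overlap.
Jonas starts before Nadia ends → Nadia and Jonas overlap.
Overlapping pairs: Ingrid & Sofia, Jonas & Nadia, Jonas & Ravi, Nadia & Ravi, Omar & Sofia — 5 in total.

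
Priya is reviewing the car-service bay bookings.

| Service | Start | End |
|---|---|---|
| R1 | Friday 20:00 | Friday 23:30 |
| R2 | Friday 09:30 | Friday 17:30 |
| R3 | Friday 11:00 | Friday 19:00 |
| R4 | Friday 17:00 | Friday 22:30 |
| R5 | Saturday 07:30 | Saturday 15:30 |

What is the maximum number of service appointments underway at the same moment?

3

Walk through starts and ends in time order (an end at T is processed before a start at T):
Friday 09:30 start R2 → 1
Friday 11:00 start R3 → 2
Friday 17:00 start R4 → 3
Friday 17:30 end R2 → 2
Friday 19:00 end R3 → 1
Friday 20:00 start R1 → 2
Friday 22:30 end R4 → 1
Friday 23:30 end R1 → 0
Saturday 07:30 start R5 → 1
Saturday 15:30 end R5 → 0
Peak is 3, at Friday 17:00 (R2, R3, R4).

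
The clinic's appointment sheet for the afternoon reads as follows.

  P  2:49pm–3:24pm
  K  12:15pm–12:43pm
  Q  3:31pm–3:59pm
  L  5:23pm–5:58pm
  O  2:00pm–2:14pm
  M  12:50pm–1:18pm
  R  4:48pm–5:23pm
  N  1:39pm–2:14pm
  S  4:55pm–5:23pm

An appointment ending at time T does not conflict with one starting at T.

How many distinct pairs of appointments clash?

2

Two intervals overlap when each starts before the other ends.
Sorted by start: K, M, N, O, P, Q, R, S, L.
M starts after K ends — done with K.
N starts after M ends — done with M.
O starts before N ends → N and O overlap.
P starts after N ends — done with N.
P starts after O ends — done with O.
Q starts after P ends — done with P.
R starts after Q ends — done with Q.
S starts before R ends → R and S overlap.
L starts exactly when R ends (back-to-back, no overlap).
L starts exactly when S ends (back-to-back, no overlap).
Overlapping pairs: N & O, R & S — 2 in total.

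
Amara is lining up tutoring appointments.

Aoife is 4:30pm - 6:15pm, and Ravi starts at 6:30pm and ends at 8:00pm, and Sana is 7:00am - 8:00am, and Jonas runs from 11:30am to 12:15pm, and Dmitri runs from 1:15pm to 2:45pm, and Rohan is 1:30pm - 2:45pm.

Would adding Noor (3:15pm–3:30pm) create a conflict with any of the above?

Sana: ends 8:00am at or before Noor starts 3:15pm → clear.
Jonas: ends 12:15pm at or before Noor starts 3:15pm → clear.
Dmitri: ends 2:45pm at or before Noor starts 3:15pm → clear.
Rohan: ends 2:45pm at or before Noor starts 3:15pm → clear.
Aoife: starts 4:30pm at or after Noor ends 3:30pm → clear.
Ravi: starts 6:30pm at or after Noor ends 3:30pm → clear.

No — it doesn't clash with anything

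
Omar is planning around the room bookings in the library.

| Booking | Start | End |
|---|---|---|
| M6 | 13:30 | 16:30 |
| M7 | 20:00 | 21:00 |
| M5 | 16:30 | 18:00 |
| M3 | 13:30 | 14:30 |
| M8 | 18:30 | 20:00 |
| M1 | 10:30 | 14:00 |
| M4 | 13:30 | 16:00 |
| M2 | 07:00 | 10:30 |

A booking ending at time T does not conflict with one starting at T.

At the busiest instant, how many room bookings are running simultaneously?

Walk through starts and ends in time order (an end at T is processed before a start at T):
07:00 start M2 → 1
10:30 end M2 → 0
10:30 start M1 → 1
13:30 start M3 → 2
13:30 start M4 → 3
13:30 start M6 → 4
14:00 end M1 → 3
14:30 end M3 → 2
16:00 end M4 → 1
16:30 end M6 → 0
16:30 start M5 → 1
18:00 end M5 → 0
18:30 start M8 → 1
20:00 end M8 → 0
20:00 start M7 → 1
21:00 end M7 → 0
Peak is 4, at 13:30 (M1, M3, M4, M6).

4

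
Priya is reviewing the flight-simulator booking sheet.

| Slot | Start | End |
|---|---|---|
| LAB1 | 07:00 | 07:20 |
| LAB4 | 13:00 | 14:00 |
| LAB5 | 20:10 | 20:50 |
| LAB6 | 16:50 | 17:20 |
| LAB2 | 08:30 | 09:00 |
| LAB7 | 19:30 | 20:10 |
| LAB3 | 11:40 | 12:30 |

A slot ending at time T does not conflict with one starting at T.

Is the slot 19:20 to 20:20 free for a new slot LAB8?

LAB1: ends 07:20 at or before LAB8 starts 19:20 → clear.
LAB2: ends 09:00 at or before LAB8 starts 19:20 → clear.
LAB3: ends 12:30 at or before LAB8 starts 19:20 → clear.
LAB4: ends 14:00 at or before LAB8 starts 19:20 → clear.
LAB6: ends 17:20 at or before LAB8 starts 19:20 → clear.
LAB7: starts 19:30 before LAB8 ends 20:20, and ends 20:10 after LAB8 starts 19:20 → overlap.
LAB5: starts 20:10 before LAB8 ends 20:20, and ends 20:50 after LAB8 starts 19:20 → overlap.
LAB8 overlaps LAB5, LAB7.

No — it overlaps LAB5, LAB7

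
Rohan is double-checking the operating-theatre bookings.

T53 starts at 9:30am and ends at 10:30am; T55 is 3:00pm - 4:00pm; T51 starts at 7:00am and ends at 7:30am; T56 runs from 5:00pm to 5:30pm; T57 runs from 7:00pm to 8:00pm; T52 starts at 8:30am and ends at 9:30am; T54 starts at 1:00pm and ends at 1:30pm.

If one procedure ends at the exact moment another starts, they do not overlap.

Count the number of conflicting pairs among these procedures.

Sorted by start: T51, T52, T53, T54, T55, T56, T57.
T52 starts after T51 ends, so T51 has no further overlaps.
T53 starts exactly when T52 ends (back-to-back, no overlap), so T52 has no further overlaps.
T54 starts after T53 ends, so T53 has no further overlaps.
T55 starts after T54 ends, so T54 has no further overlaps.
T56 starts after T55 ends, so T55 has no further overlaps.
T57 starts after T56 ends.
No pair overlaps.

0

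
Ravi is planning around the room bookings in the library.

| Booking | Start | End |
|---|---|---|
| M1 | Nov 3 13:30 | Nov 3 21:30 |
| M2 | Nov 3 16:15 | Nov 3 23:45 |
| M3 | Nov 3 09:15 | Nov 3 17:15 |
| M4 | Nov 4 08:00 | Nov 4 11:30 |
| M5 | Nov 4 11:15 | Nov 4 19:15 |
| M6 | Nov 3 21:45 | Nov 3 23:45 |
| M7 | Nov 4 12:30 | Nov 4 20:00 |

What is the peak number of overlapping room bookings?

3

Walk through starts and ends in time order (an end at T is processed before a start at T):
Nov 3 09:15 start M3 → 1
Nov 3 13:30 start M1 → 2
Nov 3 16:15 start M2 → 3
Nov 3 17:15 end M3 → 2
Nov 3 21:30 end M1 → 1
Nov 3 21:45 start M6 → 2
Nov 3 23:45 end M2 → 1
Nov 3 23:45 end M6 → 0
Nov 4 08:00 start M4 → 1
Nov 4 11:15 start M5 → 2
Nov 4 11:30 end M4 → 1
Nov 4 12:30 start M7 → 2
Nov 4 19:15 end M5 → 1
Nov 4 20:00 end M7 → 0
Peak is 3, at Nov 3 16:15 (M1, M2, M3).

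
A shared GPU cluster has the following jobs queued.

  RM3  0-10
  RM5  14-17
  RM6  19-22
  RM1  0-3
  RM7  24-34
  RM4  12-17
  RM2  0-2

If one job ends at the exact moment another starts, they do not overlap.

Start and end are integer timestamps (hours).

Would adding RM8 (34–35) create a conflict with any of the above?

No — it doesn't clash with anything

RM1: ends 3 at or before RM8 starts 34 → clear.
RM2: ends 2 at or before RM8 starts 34 → clear.
RM3: ends 10 at or before RM8 starts 34 → clear.
RM4: ends 17 at or before RM8 starts 34 → clear.
RM5: ends 17 at or before RM8 starts 34 → clear.
RM6: ends 22 at or before RM8 starts 34 → clear.
RM7: ends 34 at or before RM8 starts 34 → clear.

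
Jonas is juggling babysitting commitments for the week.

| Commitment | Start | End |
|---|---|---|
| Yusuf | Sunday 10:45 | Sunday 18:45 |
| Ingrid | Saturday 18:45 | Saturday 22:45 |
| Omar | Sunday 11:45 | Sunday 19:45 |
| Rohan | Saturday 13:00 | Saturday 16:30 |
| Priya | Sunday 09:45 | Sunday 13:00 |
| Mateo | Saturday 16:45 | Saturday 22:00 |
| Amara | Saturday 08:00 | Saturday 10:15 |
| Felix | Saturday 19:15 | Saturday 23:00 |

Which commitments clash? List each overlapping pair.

Sorted by start: Amara, Rohan, Mateo, Ingrid, Felix, Priya, Yusuf, Omar.
Rohan starts after Amara ends, so nothing later overlaps Amara either.
Mateo starts after Rohan ends, so nothing later overlaps Rohan either.
Ingrid starts before Mateo ends → Mateo and Ingrid overlap.
Felix starts before Mateo ends → Mateo and Felix overlap.
Priya starts after Mateo ends, so nothing later overlaps Mateo either.
Felix starts before Ingrid ends → Ingrid and Felix overlap.
Priya starts after Ingrid ends, so nothing later overlaps Ingrid either.
Priya starts after Felix ends, so nothing later overlaps Felix either.
Yusuf starts before Priya ends → Priya and Yusuf overlap.
Omar starts before Priya ends → Priya and Omar overlap.
Omar starts before Yusuf ends → Yusuf and Omar overlap.

Felix & Ingrid, Felix & Mateo, Ingrid & Mateo, Omar & Priya, Omar & Yusuf, Priya & Yusuf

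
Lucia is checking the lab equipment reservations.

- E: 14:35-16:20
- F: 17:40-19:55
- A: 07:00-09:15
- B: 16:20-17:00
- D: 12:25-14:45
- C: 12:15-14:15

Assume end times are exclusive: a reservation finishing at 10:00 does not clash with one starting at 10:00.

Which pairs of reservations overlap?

C & D, D & E

Sorted by start: A, C, D, E, B, F.
C starts after A ends, so A has no further overlaps.
D starts before C ends → C and D overlap.
E starts after C ends, so C has no further overlaps.
E starts before D ends → D and E overlap.
B starts after D ends, so D has no further overlaps.
B starts exactly when E ends (back-to-back, no overlap), so E has no further overlaps.
F starts after B ends.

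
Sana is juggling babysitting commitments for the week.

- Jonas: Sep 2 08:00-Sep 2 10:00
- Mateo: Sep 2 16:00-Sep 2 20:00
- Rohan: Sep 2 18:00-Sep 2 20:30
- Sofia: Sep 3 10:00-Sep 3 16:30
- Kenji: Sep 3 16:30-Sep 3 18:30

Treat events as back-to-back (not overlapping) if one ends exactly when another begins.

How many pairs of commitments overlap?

Two intervals overlap when each starts before the other ends.
Sorted by start: Jonas, Mateo, Rohan, Sofia, Kenji.
Mateo starts after Jonas ends, so nothing later overlaps Jonas either.
Rohan starts before Mateo ends → Mateo and Rohan overlap.
Sofia starts after Mateo ends, so nothing later overlaps Mateo either.
Sofia starts after Rohan ends, so nothing later overlaps Rohan either.
Kenji starts exactly when Sofia ends (back-to-back, no overlap).
Overlapping pairs: Mateo & Rohan — 1 in total.

1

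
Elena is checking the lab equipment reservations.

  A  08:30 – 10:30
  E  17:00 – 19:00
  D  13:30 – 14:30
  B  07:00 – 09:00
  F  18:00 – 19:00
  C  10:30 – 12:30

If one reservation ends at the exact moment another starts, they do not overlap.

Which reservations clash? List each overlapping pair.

A & B, E & F

Sorted by start: B, A, C, D, E, F.
A starts before B ends → B and A overlap.
C starts after B ends; B is clear from here.
C starts exactly when A ends (back-to-back, no overlap); A is clear from here.
D starts after C ends; C is clear from here.
E starts after D ends; D is clear from here.
F starts before E ends → E and F overlap.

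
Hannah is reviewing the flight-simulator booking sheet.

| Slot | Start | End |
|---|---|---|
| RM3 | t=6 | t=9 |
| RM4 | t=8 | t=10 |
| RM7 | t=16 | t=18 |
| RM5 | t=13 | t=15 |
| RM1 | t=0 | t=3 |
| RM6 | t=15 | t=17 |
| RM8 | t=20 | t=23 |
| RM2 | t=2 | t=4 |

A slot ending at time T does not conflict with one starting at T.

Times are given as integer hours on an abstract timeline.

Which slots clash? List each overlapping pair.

RM1 & RM2, RM3 & RM4, RM6 & RM7

Sorted by start: RM1, RM2, RM3, RM4, RM5, RM6, RM7, RM8.
RM2 starts before RM1 ends → RM1 and RM2 overlap.
RM3 starts after RM1 ends — done with RM1.
RM3 starts after RM2 ends — done with RM2.
RM4 starts before RM3 ends → RM3 and RM4 overlap.
RM5 starts after RM3 ends — done with RM3.
RM5 starts after RM4 ends — done with RM4.
RM6 starts exactly when RM5 ends (back-to-back, no overlap) — done with RM5.
RM7 starts before RM6 ends → RM6 and RM7 overlap.
RM8 starts after RM6 ends.
RM8 starts after RM7 ends.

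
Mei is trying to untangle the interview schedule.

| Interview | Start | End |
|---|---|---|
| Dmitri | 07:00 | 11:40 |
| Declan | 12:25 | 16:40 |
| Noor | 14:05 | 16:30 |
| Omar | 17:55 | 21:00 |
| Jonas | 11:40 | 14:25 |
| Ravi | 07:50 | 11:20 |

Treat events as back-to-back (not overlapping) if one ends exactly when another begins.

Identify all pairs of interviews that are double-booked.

Declan & Jonas, Declan & Noor, Dmitri & Ravi, Jonas & Noor

Check each pair: they overlap iff neither finishes before the other starts.
Sorted by start: Dmitri, Ravi, Jonas, Declan, Noor, Omar.
Ravi starts before Dmitri ends → Dmitri and Ravi overlap.
Jonas starts exactly when Dmitri ends (back-to-back, no overlap), so Dmitri has no further overlaps.
Jonas starts after Ravi ends, so Ravi has no further overlaps.
Declan starts before Jonas ends → Jonas and Declan overlap.
Noor starts before Jonas ends → Jonas and Noor overlap.
Omar starts after Jonas ends.
Noor starts before Declan ends → Declan and Noor overlap.
Omar starts after Declan ends.
Omar starts after Noor ends.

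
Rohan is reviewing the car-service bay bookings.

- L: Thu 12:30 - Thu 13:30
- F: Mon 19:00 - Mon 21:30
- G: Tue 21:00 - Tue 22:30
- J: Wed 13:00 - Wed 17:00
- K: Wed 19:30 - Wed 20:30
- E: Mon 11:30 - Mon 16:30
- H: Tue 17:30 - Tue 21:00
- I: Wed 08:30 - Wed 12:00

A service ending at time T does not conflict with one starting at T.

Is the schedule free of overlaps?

Sorted by start: E, F, H, G, I, J, K, L.
F starts after E ends, so E has no further overlaps.
H starts after F ends, so F has no further overlaps.
G starts exactly when H ends (back-to-back, no overlap), so H has no further overlaps.
I starts after G ends, so G has no further overlaps.
J starts after I ends, so I has no further overlaps.
K starts after J ends, so J has no further overlaps.
L starts after K ends.
Every pair is clear; the schedule has no overlaps.

Yes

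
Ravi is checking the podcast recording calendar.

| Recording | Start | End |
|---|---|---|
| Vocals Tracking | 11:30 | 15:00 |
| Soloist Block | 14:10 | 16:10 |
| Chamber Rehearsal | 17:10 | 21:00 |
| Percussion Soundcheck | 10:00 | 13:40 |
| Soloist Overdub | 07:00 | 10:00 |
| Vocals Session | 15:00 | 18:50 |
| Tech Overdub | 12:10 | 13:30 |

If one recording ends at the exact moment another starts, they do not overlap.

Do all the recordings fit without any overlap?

Check each pair: they overlap iff neither finishes before the other starts.
Sorted by start: Soloist Overdub, Percussion Soundcheck, Vocals Tracking, Tech Overdub, Soloist Block, Vocals Session, Chamber Rehearsal.
Percussion Soundcheck starts exactly when Soloist Overdub ends (back-to-back, no overlap); Soloist Overdub is clear from here.
Vocals Tracking starts before Percussion Soundcheck ends → Percussion Soundcheck and Vocals Tracking overlap.
That's a conflict, so the schedule is not conflict-free.

No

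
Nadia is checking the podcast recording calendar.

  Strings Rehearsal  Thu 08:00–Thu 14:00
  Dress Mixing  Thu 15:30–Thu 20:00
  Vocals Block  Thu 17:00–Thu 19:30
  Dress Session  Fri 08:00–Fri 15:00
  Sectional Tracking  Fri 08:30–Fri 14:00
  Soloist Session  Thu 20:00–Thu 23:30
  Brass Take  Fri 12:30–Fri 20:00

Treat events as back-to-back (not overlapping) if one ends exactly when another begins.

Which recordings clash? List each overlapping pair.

Sorted by start: Strings Rehearsal, Dress Mixing, Vocals Block, Soloist Session, Dress Session, Sectional Tracking, Brass Take.
Dress Mixing starts after Strings Rehearsal ends — done with Strings Rehearsal.
Vocals Block starts before Dress Mixing ends → Dress Mixing and Vocals Block overlap.
Soloist Session starts exactly when Dress Mixing ends (back-to-back, no overlap) — done with Dress Mixing.
Soloist Session starts after Vocals Block ends — done with Vocals Block.
Dress Session starts after Soloist Session ends — done with Soloist Session.
Sectional Tracking starts before Dress Session ends → Dress Session and Sectional Tracking overlap.
Brass Take starts before Dress Session ends → Dress Session and Brass Take overlap.
Brass Take starts before Sectional Tracking ends → Sectional Tracking and Brass Take overlap.

Brass Take & Dress Session, Brass Take & Sectional Tracking, Dress Mixing & Vocals Block, Dress Session & Sectional Tracking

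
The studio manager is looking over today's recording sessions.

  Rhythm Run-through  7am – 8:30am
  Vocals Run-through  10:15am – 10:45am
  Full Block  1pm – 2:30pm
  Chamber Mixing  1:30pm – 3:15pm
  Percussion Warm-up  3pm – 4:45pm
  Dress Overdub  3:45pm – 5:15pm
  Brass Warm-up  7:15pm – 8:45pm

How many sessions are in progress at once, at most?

Walk through starts and ends in time order (an end at T is processed before a start at T):
7am start Rhythm Run-through → 1
8:30am end Rhythm Run-through → 0
10:15am start Vocals Run-through → 1
10:45am end Vocals Run-through → 0
1pm start Full Block → 1
1:30pm start Chamber Mixing → 2
2:30pm end Full Block → 1
3pm start Percussion Warm-up → 2
3:15pm end Chamber Mixing → 1
3:45pm start Dress Overdub → 2
4:45pm end Percussion Warm-up → 1
5:15pm end Dress Overdub → 0
7:15pm start Brass Warm-up → 1
8:45pm end Brass Warm-up → 0
Peak is 2, at 1:30pm (Chamber Mixing, Full Block).

2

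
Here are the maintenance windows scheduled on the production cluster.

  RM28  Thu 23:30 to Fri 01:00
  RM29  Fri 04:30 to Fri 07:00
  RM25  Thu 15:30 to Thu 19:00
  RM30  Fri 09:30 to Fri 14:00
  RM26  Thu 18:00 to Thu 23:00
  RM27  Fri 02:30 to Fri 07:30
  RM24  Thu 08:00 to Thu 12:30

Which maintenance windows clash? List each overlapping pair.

RM25 & RM26, RM27 & RM29

Check each pair: they overlap iff neither finishes before the other starts.
Sorted by start: RM24, RM25, RM26, RM28, RM27, RM29, RM30.
RM25 starts after RM24 ends, so nothing later overlaps RM24 either.
RM26 starts before RM25 ends → RM25 and RM26 overlap.
RM28 starts after RM25 ends, so nothing later overlaps RM25 either.
RM28 starts after RM26 ends, so nothing later overlaps RM26 either.
RM27 starts after RM28 ends, so nothing later overlaps RM28 either.
RM29 starts before RM27 ends → RM27 and RM29 overlap.
RM30 starts after RM27 ends.
RM30 starts after RM29 ends.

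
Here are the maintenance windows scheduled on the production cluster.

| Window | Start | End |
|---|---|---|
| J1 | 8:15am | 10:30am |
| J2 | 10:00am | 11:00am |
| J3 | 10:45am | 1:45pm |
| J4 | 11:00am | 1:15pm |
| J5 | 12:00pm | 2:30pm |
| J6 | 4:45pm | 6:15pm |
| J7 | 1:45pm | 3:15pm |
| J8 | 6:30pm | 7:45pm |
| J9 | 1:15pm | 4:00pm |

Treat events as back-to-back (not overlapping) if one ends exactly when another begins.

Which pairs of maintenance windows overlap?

J1 & J2, J2 & J3, J3 & J4, J3 & J5, J3 & J9, J4 & J5, J5 & J7, J5 & J9, J7 & J9

Check each pair: they overlap iff neither finishes before the other starts.
Sorted by start: J1, J2, J3, J4, J5, J9, J7, J6, J8.
J2 starts before J1 ends → J1 and J2 overlap.
J3 starts after J1 ends, so nothing later overlaps J1 either.
J3 starts before J2 ends → J2 and J3 overlap.
J4 starts exactly when J2 ends (back-to-back, no overlap), so nothing later overlaps J2 either.
J4 starts before J3 ends → J3 and J4 overlap.
J5 starts before J3 ends → J3 and J5 overlap.
J9 starts before J3 ends → J3 and J9 overlap.
J7 starts exactly when J3 ends (back-to-back, no overlap), so nothing later overlaps J3 either.
J5 starts before J4 ends → J4 and J5 overlap.
J9 starts exactly when J4 ends (back-to-back, no overlap), so nothing later overlaps J4 either.
J9 starts before J5 ends → J5 and J9 overlap.
J7 starts before J5 ends → J5 and J7 overlap.
J6 starts after J5 ends, so nothing later overlaps J5 either.
J7 starts before J9 ends → J9 and J7 overlap.
J6 starts after J9 ends, so nothing later overlaps J9 either.
J6 starts after J7 ends, so nothing later overlaps J7 either.
J8 starts after J6 ends.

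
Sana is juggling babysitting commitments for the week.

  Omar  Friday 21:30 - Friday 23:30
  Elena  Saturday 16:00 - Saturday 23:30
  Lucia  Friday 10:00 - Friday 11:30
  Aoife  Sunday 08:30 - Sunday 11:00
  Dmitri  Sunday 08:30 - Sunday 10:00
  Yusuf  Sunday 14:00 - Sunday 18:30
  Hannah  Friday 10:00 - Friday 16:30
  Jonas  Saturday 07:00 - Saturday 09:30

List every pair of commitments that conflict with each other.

Aoife & Dmitri, Hannah & Lucia

Check each pair: they overlap iff neither finishes before the other starts.
Sorted by start: Hannah, Lucia, Omar, Jonas, Elena, Aoife, Dmitri, Yusuf.
Lucia starts before Hannah ends → Hannah and Lucia overlap.
Omar starts after Hannah ends, so nothing later overlaps Hannah either.
Omar starts after Lucia ends, so nothing later overlaps Lucia either.
Jonas starts after Omar ends, so nothing later overlaps Omar either.
Elena starts after Jonas ends, so nothing later overlaps Jonas either.
Aoife starts after Elena ends, so nothing later overlaps Elena either.
Dmitri starts before Aoife ends → Aoife and Dmitri overlap.
Yusuf starts after Aoife ends.
Yusuf starts after Dmitri ends.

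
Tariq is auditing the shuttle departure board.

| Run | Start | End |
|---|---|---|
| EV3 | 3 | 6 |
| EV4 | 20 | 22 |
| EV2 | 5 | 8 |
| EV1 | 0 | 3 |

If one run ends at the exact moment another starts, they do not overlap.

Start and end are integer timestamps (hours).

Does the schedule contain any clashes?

Yes

Sorted by start: EV1, EV3, EV2, EV4.
EV3 starts exactly when EV1 ends (back-to-back, no overlap) — done with EV1.
EV2 starts before EV3 ends → EV3 and EV2 overlap.
That's a conflict, so the schedule is not conflict-free.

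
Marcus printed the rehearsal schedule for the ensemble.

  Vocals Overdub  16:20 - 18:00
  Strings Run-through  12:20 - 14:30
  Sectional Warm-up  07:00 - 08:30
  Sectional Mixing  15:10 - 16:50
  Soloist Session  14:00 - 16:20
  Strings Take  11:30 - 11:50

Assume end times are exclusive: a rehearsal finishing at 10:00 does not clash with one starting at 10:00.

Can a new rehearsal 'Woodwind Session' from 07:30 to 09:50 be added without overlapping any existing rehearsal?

Sectional Warm-up: starts 07:00 before Woodwind Session ends 09:50, and ends 08:30 after Woodwind Session starts 07:30 → overlap.
Strings Take: starts 11:30 at or after Woodwind Session ends 09:50 → clear.
Strings Run-through: starts 12:20 at or after Woodwind Session ends 09:50 → clear.
Soloist Session: starts 14:00 at or after Woodwind Session ends 09:50 → clear.
Sectional Mixing: starts 15:10 at or after Woodwind Session ends 09:50 → clear.
Vocals Overdub: starts 16:20 at or after Woodwind Session ends 09:50 → clear.
Woodwind Session overlaps Sectional Warm-up.

No — it overlaps Sectional Warm-up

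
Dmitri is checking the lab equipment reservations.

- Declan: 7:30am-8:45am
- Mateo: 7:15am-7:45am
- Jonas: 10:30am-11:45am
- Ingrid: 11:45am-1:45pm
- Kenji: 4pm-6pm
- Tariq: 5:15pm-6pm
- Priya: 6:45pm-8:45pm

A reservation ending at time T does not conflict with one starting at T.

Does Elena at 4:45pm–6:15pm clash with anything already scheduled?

Yes — it overlaps Kenji, Tariq

Mateo: ends 7:45am at or before Elena starts 4:45pm → clear.
Declan: ends 8:45am at or before Elena starts 4:45pm → clear.
Jonas: ends 11:45am at or before Elena starts 4:45pm → clear.
Ingrid: ends 1:45pm at or before Elena starts 4:45pm → clear.
Kenji: starts 4pm before Elena ends 6:15pm, and ends 6pm after Elena starts 4:45pm → overlap.
Tariq: starts 5:15pm before Elena ends 6:15pm, and ends 6pm after Elena starts 4:45pm → overlap.
Priya: starts 6:45pm at or after Elena ends 6:15pm → clear.
Elena overlaps Kenji, Tariq.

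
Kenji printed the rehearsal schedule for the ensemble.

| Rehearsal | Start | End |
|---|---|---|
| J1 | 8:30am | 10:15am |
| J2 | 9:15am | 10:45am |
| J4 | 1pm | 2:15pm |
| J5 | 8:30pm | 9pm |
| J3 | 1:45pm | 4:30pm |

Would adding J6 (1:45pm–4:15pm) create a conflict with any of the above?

Yes — it overlaps J3, J4

J1: ends 10:15am at or before J6 starts 1:45pm → clear.
J2: ends 10:45am at or before J6 starts 1:45pm → clear.
J4: starts 1pm before J6 ends 4:15pm, and ends 2:15pm after J6 starts 1:45pm → overlap.
J3: starts 1:45pm before J6 ends 4:15pm, and ends 4:30pm after J6 starts 1:45pm → overlap.
J5: starts 8:30pm at or after J6 ends 4:15pm → clear.
J6 overlaps J3, J4.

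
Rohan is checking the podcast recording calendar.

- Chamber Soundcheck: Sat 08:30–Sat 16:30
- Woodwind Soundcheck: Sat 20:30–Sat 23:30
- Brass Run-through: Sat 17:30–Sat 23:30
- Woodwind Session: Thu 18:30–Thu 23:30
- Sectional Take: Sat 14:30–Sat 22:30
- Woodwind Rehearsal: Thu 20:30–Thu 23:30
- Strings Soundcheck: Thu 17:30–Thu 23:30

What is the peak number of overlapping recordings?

Walk through starts and ends in time order (an end at T is processed before a start at T):
Thu 17:30 start Strings Soundcheck → 1
Thu 18:30 start Woodwind Session → 2
Thu 20:30 start Woodwind Rehearsal → 3
Thu 23:30 end Strings Soundcheck → 2
Thu 23:30 end Woodwind Rehearsal → 1
Thu 23:30 end Woodwind Session → 0
Sat 08:30 start Chamber Soundcheck → 1
Sat 14:30 start Sectional Take → 2
Sat 16:30 end Chamber Soundcheck → 1
Sat 17:30 start Brass Run-through → 2
Sat 20:30 start Woodwind Soundcheck → 3
Sat 22:30 end Sectional Take → 2
Sat 23:30 end Brass Run-through → 1
Sat 23:30 end Woodwind Soundcheck → 0
Peak is 3, at Thu 20:30 (Strings Soundcheck, Woodwind Rehearsal, Woodwind Session).

3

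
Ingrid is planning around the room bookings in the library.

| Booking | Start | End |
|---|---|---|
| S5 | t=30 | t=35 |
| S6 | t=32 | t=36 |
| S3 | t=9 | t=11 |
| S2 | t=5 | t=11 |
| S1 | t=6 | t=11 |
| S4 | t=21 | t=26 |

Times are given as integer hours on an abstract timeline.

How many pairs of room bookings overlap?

Sorted by start: S2, S1, S3, S4, S5, S6.
S1 starts before S2 ends → S2 and S1 overlap.
S3 starts before S2 ends → S2 and S3 overlap.
S4 starts after S2 ends, so S2 has no further overlaps.
S3 starts before S1 ends → S1 and S3 overlap.
S4 starts after S1 ends, so S1 has no further overlaps.
S4 starts after S3 ends, so S3 has no further overlaps.
S5 starts after S4 ends, so S4 has no further overlaps.
S6 starts before S5 ends → S5 and S6 overlap.
Overlapping pairs: S1 & S2, S1 & S3, S2 & S3, S5 & S6 — 4 in total.

4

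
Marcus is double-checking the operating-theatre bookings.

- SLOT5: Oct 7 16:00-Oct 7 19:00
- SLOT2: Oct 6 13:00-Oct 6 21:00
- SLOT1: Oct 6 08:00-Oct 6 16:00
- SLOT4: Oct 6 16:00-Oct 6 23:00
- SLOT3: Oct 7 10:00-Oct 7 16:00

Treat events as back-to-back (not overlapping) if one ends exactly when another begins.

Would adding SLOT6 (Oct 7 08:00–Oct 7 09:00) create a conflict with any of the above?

SLOT1: ends Oct 6 16:00 at or before SLOT6 starts Oct 7 08:00 → clear.
SLOT2: ends Oct 6 21:00 at or before SLOT6 starts Oct 7 08:00 → clear.
SLOT4: ends Oct 6 23:00 at or before SLOT6 starts Oct 7 08:00 → clear.
SLOT3: starts Oct 7 10:00 at or after SLOT6 ends Oct 7 09:00 → clear.
SLOT5: starts Oct 7 16:00 at or after SLOT6 ends Oct 7 09:00 → clear.

No — it doesn't clash with anything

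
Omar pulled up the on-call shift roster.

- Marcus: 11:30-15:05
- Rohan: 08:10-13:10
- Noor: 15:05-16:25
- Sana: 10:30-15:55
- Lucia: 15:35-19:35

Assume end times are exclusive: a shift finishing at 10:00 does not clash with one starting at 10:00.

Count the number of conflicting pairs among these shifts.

6

Sorted by start: Rohan, Sana, Marcus, Noor, Lucia.
Sana starts before Rohan ends → Rohan and Sana overlap.
Marcus starts before Rohan ends → Rohan and Marcus overlap.
Noor starts after Rohan ends; Rohan is clear from here.
Marcus starts before Sana ends → Sana and Marcus overlap.
Noor starts before Sana ends → Sana and Noor overlap.
Lucia starts before Sana ends → Sana and Lucia overlap.
Noor starts exactly when Marcus ends (back-to-back, no overlap); Marcus is clear from here.
Lucia starts before Noor ends → Noor and Lucia overlap.
Overlapping pairs: Lucia & Noor, Lucia & Sana, Marcus & Rohan, Marcus & Sana, Noor & Sana, Rohan & Sana — 6 in total.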